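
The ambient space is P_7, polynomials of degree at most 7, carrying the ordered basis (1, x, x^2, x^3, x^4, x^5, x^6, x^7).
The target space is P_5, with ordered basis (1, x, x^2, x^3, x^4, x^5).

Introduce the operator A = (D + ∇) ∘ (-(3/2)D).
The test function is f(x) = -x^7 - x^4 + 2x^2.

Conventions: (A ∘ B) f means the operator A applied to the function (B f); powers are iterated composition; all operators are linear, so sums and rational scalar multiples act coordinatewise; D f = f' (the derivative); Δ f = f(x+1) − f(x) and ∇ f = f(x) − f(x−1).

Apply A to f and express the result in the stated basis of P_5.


the image equals g(x) = 126x^5 - (315/2)x^4 + 210x^3 - (243/2)x^2 + 45x - 33/2

D f = -7x^6 - 4x^3 + 4x
(-(3/2)D) f = (21/2)x^6 + 6x^3 - 6x
D (-(3/2)D) f = 63x^5 + 18x^2 - 6
∇ (-(3/2)D) f = 63x^5 - (315/2)x^4 + 210x^3 - (279/2)x^2 + 45x - 21/2
(D + ∇) (-(3/2)D) f = 126x^5 - (315/2)x^4 + 210x^3 - (243/2)x^2 + 45x - 33/2


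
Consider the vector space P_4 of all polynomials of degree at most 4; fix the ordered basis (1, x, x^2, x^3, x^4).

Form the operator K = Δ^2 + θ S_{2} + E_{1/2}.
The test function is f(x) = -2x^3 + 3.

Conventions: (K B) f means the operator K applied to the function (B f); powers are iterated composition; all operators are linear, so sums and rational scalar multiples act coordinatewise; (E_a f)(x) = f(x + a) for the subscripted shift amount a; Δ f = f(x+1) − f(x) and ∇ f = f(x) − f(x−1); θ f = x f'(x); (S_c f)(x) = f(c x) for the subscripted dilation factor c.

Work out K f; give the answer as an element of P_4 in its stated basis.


Δ f = -6x^2 - 6x - 2
Δ Δ f = -12x - 12
S_{2} f = -16x^3 + 3
θ S_{2} f = -48x^3
E_{1/2} f = -2x^3 - 3x^2 - (3/2)x + 11/4
(Δ^2 + θ S_{2} + E_{1/2}) f = -50x^3 - 3x^2 - (27/2)x - 37/4

g(x) = -50x^3 - 3x^2 - (27/2)x - 37/4


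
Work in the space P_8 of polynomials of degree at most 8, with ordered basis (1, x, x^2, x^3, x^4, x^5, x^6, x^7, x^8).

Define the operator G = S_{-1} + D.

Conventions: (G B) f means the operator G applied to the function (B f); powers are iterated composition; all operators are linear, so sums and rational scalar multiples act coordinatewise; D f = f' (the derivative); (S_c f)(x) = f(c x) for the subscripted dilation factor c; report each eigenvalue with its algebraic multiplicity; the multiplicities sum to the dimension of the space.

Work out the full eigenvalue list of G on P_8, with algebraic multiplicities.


image of 1: 1
image of x: -x + 1
image of x^2: x^2 + 2x
image of x^3: -x^3 + 3x^2
image of x^4: x^4 + 4x^3
image of x^5: -x^5 + 5x^4
image of x^6: x^6 + 6x^5
image of x^7: -x^7 + 7x^6
image of x^8: x^8 + 8x^7
the matrix is upper triangular; its diagonal is (1, -1, 1, -1, 1, -1, 1, -1, 1)
for a triangular matrix the eigenvalues are the diagonal entries, with algebraic multiplicity their repetition count

λ = -1 (multiplicity 4), λ = 1 (multiplicity 5)


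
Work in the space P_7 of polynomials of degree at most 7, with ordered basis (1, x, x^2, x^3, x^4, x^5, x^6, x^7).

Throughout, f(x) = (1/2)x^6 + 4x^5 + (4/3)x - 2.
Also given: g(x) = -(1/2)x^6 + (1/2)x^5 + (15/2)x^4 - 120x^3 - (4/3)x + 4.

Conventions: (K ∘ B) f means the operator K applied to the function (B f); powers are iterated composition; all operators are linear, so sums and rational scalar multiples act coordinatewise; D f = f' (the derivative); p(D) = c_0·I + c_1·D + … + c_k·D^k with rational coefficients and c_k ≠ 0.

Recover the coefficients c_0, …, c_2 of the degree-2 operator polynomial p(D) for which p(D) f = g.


p(D) = -I + (3/2)·D − (3/2)·D^2, i.e. c_0 = -1, c_1 = 3/2, c_2 = -3/2

D^0 f = (1/2)x^6 + 4x^5 + (4/3)x - 2
D^1 f = 3x^5 + 20x^4 + 4/3
D^2 f = 15x^4 + 80x^3
matching coefficients of g against c_0 f + c_1 Df + … from the top degree down determines the c_i
solution: c_0 = -1, c_1 = 3/2, c_2 = -3/2


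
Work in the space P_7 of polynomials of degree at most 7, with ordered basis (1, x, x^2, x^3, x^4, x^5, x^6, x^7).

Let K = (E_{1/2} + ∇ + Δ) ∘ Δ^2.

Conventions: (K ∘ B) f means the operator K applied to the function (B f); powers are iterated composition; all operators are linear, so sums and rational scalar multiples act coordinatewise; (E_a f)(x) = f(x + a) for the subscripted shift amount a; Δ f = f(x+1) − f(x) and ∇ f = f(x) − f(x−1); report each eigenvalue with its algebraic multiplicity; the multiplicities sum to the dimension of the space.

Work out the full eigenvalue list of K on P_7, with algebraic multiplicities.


image of 1: 0
image of x: 0
image of x^2: 2
image of x^3: 6x + 21
image of x^4: 12x^2 + 84x + 77
image of x^5: 20x^3 + 210x^2 + 385x + 525/2
image of x^6: 30x^4 + 420x^3 + 1155x^2 + 1575x + 6571/8
image of x^7: 42x^5 + 735x^4 + 2695x^3 + (11025/2)x^2 + (45997/8)x + 40131/16
the matrix is upper triangular; its diagonal is (0, 0, 0, 0, 0, 0, 0, 0)
for a triangular matrix the eigenvalues are the diagonal entries, with algebraic multiplicity their repetition count

λ = 0 (multiplicity 8)


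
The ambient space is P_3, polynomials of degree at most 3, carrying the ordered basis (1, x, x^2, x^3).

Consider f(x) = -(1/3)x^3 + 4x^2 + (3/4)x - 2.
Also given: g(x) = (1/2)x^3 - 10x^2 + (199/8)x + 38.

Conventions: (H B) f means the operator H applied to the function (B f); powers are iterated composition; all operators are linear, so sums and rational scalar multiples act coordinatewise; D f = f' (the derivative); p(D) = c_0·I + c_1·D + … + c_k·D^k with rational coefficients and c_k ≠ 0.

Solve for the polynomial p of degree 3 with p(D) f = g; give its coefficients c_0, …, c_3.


c_0 = -3/2, c_1 = 4, c_2 = 3, c_3 = -4

D^0 f = -(1/3)x^3 + 4x^2 + (3/4)x - 2
D^1 f = -x^2 + 8x + 3/4
D^2 f = -2x + 8
D^3 f = -2
matching coefficients of g against c_0 f + c_1 Df + … from the top degree down determines the c_i
solution: c_0 = -3/2, c_1 = 4, c_2 = 3, c_3 = -4


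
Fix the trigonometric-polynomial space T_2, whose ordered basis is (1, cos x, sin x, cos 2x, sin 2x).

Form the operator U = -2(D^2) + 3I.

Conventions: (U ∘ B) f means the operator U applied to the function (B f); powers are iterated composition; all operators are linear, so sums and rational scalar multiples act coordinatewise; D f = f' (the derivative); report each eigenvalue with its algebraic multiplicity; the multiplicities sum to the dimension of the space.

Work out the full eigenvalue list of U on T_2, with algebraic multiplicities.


image of 1: 3
image of cos x: 5cos x
image of sin x: 5sin x
image of cos 2x: 11cos 2x
image of sin 2x: 11sin 2x
the matrix is diagonal; its diagonal is (3, 5, 5, 11, 11)
for a triangular matrix the eigenvalues are the diagonal entries, with algebraic multiplicity their repetition count

λ = 3 (multiplicity 1), λ = 5 (multiplicity 2), λ = 11 (multiplicity 2)


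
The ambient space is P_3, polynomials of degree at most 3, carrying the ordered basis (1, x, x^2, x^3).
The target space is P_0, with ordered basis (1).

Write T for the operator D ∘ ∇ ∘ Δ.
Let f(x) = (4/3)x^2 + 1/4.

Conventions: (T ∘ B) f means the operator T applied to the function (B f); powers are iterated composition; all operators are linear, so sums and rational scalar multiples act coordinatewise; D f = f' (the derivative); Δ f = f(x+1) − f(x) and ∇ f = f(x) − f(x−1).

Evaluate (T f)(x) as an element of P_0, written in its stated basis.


Δ f = (8/3)x + 4/3
∇ Δ f = 8/3
D (∇ ∘ Δ) f = 0

the image equals g(x) = 0


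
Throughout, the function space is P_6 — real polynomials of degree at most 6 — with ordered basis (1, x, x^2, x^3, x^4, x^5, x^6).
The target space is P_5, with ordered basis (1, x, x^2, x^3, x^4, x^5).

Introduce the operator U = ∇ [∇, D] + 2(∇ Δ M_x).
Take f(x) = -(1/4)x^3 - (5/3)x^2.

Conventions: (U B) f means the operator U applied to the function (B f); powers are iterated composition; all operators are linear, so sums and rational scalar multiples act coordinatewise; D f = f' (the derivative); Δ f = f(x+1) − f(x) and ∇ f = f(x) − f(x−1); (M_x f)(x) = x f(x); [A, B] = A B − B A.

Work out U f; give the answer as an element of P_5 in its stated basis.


the result is g(x) = -6x^2 - 20x - 1

D f = -(3/4)x^2 - (10/3)x
∇ D f = -(3/2)x - 31/12
∇ f = -(3/4)x^2 - (31/12)x + 17/12
D ∇ f = -(3/2)x - 31/12
[∇, D] f = 0
∇ [∇, D] f = 0
M_x f = -(1/4)x^4 - (5/3)x^3
Δ M_x f = -x^3 - (13/2)x^2 - 6x - 23/12
∇ Δ M_x f = -3x^2 - 10x - 1/2
(2(∇ Δ M_x)) f = -6x^2 - 20x - 1
(∇ [∇, D] + 2(∇ Δ M_x)) f = -6x^2 - 20x - 1


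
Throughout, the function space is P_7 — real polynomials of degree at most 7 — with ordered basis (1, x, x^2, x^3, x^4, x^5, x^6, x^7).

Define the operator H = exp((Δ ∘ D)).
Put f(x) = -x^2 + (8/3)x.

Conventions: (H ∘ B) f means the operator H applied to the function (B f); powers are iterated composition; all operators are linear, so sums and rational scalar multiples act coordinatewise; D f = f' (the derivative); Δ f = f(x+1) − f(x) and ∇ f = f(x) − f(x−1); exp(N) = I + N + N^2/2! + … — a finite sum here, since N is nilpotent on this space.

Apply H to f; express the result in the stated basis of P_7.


g(x) = -x^2 + (8/3)x - 2

order-1 term: -2
the series for exp((Δ ∘ D)) f terminates at order 1
exp((Δ ∘ D)) f = -x^2 + (8/3)x - 2


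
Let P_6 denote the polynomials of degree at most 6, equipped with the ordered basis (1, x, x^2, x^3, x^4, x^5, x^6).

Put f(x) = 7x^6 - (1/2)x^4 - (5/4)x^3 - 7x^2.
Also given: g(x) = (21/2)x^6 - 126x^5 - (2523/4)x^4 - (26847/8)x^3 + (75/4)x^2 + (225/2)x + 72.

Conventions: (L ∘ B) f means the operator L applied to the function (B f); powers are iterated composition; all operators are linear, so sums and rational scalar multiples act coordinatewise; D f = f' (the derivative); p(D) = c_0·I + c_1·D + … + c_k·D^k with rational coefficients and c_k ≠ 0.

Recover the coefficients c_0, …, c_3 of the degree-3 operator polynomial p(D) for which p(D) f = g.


c_0 = 3/2, c_1 = -3, c_2 = -3, c_3 = -4

D^0 f = 7x^6 - (1/2)x^4 - (5/4)x^3 - 7x^2
D^1 f = 42x^5 - 2x^3 - (15/4)x^2 - 14x
D^2 f = 210x^4 - 6x^2 - (15/2)x - 14
D^3 f = 840x^3 - 12x - 15/2
matching coefficients of g against c_0 f + c_1 Df + … from the top degree down determines the c_i
solution: c_0 = 3/2, c_1 = -3, c_2 = -3, c_3 = -4


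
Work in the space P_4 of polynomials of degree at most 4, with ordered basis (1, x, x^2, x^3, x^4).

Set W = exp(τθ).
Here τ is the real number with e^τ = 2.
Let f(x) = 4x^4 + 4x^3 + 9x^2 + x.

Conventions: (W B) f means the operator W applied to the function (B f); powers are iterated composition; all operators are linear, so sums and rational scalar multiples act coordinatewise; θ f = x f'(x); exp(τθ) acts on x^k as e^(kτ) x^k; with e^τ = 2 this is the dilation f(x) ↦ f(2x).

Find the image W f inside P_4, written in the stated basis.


exp(τθ) x^k = e^(kτ) x^k; with e^τ = 2 this sends x^k to 2^k x^k
x ↦ 2 x
x^2 ↦ 4 x^2
x^3 ↦ 8 x^3
x^4 ↦ 16 x^4
applying this coordinatewise to f: exp(τθ) f = 64x^4 + 32x^3 + 36x^2 + 2x

the image equals g(x) = 64x^4 + 32x^3 + 36x^2 + 2x


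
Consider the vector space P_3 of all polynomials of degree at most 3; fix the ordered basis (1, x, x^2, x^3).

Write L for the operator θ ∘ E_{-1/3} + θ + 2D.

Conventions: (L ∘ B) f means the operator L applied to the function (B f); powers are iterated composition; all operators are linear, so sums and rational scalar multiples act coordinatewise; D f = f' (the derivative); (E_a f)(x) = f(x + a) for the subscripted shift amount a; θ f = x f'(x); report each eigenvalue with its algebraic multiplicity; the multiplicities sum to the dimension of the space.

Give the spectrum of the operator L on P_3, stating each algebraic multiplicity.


λ = 0 (multiplicity 1), λ = 2 (multiplicity 1), λ = 4 (multiplicity 1), λ = 6 (multiplicity 1)

image of 1: 0
image of x: 2x + 2
image of x^2: 4x^2 + (10/3)x
image of x^3: 6x^3 + 4x^2 + (1/3)x
the matrix is upper triangular; its diagonal is (0, 2, 4, 6)
for a triangular matrix the eigenvalues are the diagonal entries, with algebraic multiplicity their repetition count


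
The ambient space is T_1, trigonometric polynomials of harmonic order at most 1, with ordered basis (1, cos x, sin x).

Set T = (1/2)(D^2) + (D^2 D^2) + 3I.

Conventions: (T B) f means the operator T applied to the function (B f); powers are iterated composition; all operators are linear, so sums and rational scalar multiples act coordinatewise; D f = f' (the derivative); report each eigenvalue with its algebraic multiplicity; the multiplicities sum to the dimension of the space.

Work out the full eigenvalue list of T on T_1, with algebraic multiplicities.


λ = 3 (multiplicity 1), λ = 7/2 (multiplicity 2)

image of 1: 3
image of cos x: (7/2)cos x
image of sin x: (7/2)sin x
the matrix is diagonal; its diagonal is (3, 7/2, 7/2)
for a triangular matrix the eigenvalues are the diagonal entries, with algebraic multiplicity their repetition count


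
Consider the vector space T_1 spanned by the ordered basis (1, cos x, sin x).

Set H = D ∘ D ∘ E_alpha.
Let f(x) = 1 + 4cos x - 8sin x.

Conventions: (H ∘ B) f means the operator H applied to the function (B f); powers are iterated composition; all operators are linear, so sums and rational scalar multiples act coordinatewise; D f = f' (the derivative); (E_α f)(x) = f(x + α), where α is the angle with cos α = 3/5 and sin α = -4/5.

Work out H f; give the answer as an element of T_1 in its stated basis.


E_alpha f = 1 + (44/5)cos x - (8/5)sin x
D E_alpha f = -(8/5)cos x - (44/5)sin x
D (D ∘ E_alpha) f = -(44/5)cos x + (8/5)sin x

the image equals g(x) = -(44/5)cos x + (8/5)sin x


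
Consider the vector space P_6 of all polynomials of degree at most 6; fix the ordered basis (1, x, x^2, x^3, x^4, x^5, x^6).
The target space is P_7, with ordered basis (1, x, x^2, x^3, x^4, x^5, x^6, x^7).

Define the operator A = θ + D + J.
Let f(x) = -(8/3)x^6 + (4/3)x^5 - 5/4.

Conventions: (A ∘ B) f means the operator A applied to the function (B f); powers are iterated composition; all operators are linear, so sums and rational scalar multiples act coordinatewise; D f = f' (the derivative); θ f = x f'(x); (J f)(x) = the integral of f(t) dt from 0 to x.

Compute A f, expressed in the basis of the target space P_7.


θ f = -16x^6 + (20/3)x^5
D f = -16x^5 + (20/3)x^4
J f = -(8/21)x^7 + (2/9)x^6 - (5/4)x
(θ + D + J) f = -(8/21)x^7 - (142/9)x^6 - (28/3)x^5 + (20/3)x^4 - (5/4)x

the image equals g(x) = -(8/21)x^7 - (142/9)x^6 - (28/3)x^5 + (20/3)x^4 - (5/4)x


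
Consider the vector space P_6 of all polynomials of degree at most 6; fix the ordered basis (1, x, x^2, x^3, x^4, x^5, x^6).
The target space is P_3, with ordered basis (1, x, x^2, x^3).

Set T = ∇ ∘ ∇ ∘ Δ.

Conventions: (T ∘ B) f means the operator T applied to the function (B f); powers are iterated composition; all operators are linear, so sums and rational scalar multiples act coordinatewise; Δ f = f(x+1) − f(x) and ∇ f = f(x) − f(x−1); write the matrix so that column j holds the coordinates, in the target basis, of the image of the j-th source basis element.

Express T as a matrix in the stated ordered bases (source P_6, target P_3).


image of 1: 0
image of x: 0
image of x^2: 0
image of x^3: 6
image of x^4: 24x - 12
image of x^5: 60x^2 - 60x + 30
image of x^6: 120x^3 - 180x^2 + 180x - 60
each image's coordinates form column j of the matrix

the matrix is [[0, 0, 0, 6, -12, 30, -60]; [0, 0, 0, 0, 24, -60, 180]; [0, 0, 0, 0, 0, 60, -180]; [0, 0, 0, 0, 0, 0, 120]] (rows listed top to bottom)


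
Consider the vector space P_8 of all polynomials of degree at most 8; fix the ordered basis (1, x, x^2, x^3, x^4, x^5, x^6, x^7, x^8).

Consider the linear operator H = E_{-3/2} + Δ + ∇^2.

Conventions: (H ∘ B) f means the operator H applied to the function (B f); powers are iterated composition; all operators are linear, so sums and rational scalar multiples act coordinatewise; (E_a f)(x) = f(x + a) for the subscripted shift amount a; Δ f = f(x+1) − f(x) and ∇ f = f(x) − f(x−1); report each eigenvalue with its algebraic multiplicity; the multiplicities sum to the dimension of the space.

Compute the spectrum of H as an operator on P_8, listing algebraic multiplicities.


image of 1: 1
image of x: x - 1/2
image of x^2: x^2 - x + 21/4
image of x^3: x^3 - (3/2)x^2 + (63/4)x - 67/8
image of x^4: x^4 - 2x^3 + (63/2)x^2 - (67/2)x + 321/16
image of x^5: x^5 - (5/2)x^4 + (105/2)x^3 - (335/4)x^2 + (1605/16)x - 1171/32
image of x^6: x^6 - 3x^5 + (315/4)x^4 - (335/2)x^3 + (4815/16)x^2 - (3513/16)x + 4761/64
image of x^7: x^7 - (7/2)x^6 + (441/4)x^5 - (2345/8)x^4 + (11235/16)x^3 - (24591/32)x^2 + (33327/64)x - 18187/128
image of x^8: x^8 - 4x^7 + 147x^6 - 469x^5 + (11235/8)x^4 - (8197/4)x^3 + (33327/16)x^2 - (18187/16)x + 71841/256
the matrix is upper triangular; its diagonal is (1, 1, 1, 1, 1, 1, 1, 1, 1)
for a triangular matrix the eigenvalues are the diagonal entries, with algebraic multiplicity their repetition count

λ = 1 (multiplicity 9)


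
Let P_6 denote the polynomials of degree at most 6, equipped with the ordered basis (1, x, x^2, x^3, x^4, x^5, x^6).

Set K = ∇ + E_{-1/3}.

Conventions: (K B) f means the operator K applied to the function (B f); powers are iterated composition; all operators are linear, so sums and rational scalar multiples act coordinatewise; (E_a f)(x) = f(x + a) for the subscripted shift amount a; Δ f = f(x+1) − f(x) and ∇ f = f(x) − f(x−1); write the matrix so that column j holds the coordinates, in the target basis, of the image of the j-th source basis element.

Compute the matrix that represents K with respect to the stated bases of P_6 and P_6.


the matrix is [[1, 2/3, -8/9, 26/27, -80/81, 242/243, -728/729]; [0, 1, 4/3, -8/3, 104/27, -400/81, 484/81]; [0, 0, 1, 2, -16/3, 260/27, -400/27]; [0, 0, 0, 1, 8/3, -80/9, 520/27]; [0, 0, 0, 0, 1, 10/3, -40/3]; [0, 0, 0, 0, 0, 1, 4]; [0, 0, 0, 0, 0, 0, 1]] (rows listed top to bottom)

image of 1: 1
image of x: x + 2/3
image of x^2: x^2 + (4/3)x - 8/9
image of x^3: x^3 + 2x^2 - (8/3)x + 26/27
image of x^4: x^4 + (8/3)x^3 - (16/3)x^2 + (104/27)x - 80/81
image of x^5: x^5 + (10/3)x^4 - (80/9)x^3 + (260/27)x^2 - (400/81)x + 242/243
image of x^6: x^6 + 4x^5 - (40/3)x^4 + (520/27)x^3 - (400/27)x^2 + (484/81)x - 728/729
each image's coordinates form column j of the matrix


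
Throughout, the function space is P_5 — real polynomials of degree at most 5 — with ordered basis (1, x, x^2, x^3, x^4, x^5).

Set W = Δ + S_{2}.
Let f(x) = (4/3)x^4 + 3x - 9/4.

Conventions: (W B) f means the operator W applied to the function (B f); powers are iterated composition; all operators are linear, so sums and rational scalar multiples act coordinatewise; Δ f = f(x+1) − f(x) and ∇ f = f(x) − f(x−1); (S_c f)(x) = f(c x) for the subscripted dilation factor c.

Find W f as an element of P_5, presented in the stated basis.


the result is g(x) = (64/3)x^4 + (16/3)x^3 + 8x^2 + (34/3)x + 25/12

Δ f = (16/3)x^3 + 8x^2 + (16/3)x + 13/3
S_{2} f = (64/3)x^4 + 6x - 9/4
(Δ + S_{2}) f = (64/3)x^4 + (16/3)x^3 + 8x^2 + (34/3)x + 25/12


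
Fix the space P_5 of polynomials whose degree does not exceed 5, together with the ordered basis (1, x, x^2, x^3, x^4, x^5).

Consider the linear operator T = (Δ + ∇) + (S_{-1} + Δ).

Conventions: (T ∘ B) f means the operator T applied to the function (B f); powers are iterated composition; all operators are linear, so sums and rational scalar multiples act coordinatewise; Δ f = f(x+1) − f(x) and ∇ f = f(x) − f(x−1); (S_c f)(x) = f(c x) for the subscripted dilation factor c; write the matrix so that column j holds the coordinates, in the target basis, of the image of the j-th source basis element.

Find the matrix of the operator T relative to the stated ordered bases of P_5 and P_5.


the matrix is [[1, 3, 1, 3, 1, 3]; [0, -1, 6, 3, 12, 5]; [0, 0, 1, 9, 6, 30]; [0, 0, 0, -1, 12, 10]; [0, 0, 0, 0, 1, 15]; [0, 0, 0, 0, 0, -1]] (rows listed top to bottom)

image of 1: 1
image of x: -x + 3
image of x^2: x^2 + 6x + 1
image of x^3: -x^3 + 9x^2 + 3x + 3
image of x^4: x^4 + 12x^3 + 6x^2 + 12x + 1
image of x^5: -x^5 + 15x^4 + 10x^3 + 30x^2 + 5x + 3
each image's coordinates form column j of the matrix


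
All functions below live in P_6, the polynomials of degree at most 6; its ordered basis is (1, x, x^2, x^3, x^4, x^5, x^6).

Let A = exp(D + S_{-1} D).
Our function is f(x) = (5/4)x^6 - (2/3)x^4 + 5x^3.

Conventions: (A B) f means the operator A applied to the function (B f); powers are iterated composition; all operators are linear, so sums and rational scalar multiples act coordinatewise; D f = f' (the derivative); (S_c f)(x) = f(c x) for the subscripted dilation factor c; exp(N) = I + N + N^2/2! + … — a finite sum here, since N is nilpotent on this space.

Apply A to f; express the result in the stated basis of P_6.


order-1 term: 30x^2
the series for exp(D + S_{-1} D) f terminates at order 1
exp(D + S_{-1} D) f = (5/4)x^6 - (2/3)x^4 + 5x^3 + 30x^2

g(x) = (5/4)x^6 - (2/3)x^4 + 5x^3 + 30x^2


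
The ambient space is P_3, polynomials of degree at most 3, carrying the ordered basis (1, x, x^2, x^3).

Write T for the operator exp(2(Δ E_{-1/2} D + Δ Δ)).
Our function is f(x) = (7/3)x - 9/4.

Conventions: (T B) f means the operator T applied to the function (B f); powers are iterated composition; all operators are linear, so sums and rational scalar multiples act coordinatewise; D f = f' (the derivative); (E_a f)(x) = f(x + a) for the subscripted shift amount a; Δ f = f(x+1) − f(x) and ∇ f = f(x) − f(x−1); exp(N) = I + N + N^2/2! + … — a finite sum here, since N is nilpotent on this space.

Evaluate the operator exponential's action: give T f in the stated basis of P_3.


the series for exp(2(Δ E_{-1/2} D + Δ Δ)) f terminates at order 0
exp(2(Δ E_{-1/2} D + Δ Δ)) f = (7/3)x - 9/4

the image equals g(x) = (7/3)x - 9/4


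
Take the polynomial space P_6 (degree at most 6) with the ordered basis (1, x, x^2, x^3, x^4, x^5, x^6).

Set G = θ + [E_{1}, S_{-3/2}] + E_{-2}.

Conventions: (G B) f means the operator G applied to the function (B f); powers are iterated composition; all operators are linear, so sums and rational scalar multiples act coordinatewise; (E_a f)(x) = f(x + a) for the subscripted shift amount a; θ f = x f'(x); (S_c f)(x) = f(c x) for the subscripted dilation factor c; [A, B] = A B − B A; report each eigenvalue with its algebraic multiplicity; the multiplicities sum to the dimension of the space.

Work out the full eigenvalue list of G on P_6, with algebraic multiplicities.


image of 1: 1
image of x: 2x - 9/2
image of x^2: 3x^2 + (7/2)x + 21/4
image of x^3: 4x^3 - (183/8)x^2 + (51/8)x - 99/8
image of x^4: 5x^4 + (103/4)x^3 + (327/8)x^2 - (23/4)x + 321/16
image of x^5: 6x^5 - (2345/32)x^4 - (35/16)x^3 - (2855/16)x^2 + (1585/32)x - 1299/32
image of x^6: 7x^6 + (3261/32)x^5 + (9915/64)x^4 + (2165/16)x^3 + (24135/64)x^2 - (3669/32)x + 4761/64
the matrix is upper triangular; its diagonal is (1, 2, 3, 4, 5, 6, 7)
for a triangular matrix the eigenvalues are the diagonal entries, with algebraic multiplicity their repetition count

λ = 1 (multiplicity 1), λ = 2 (multiplicity 1), λ = 3 (multiplicity 1), λ = 4 (multiplicity 1), λ = 5 (multiplicity 1), λ = 6 (multiplicity 1), λ = 7 (multiplicity 1)


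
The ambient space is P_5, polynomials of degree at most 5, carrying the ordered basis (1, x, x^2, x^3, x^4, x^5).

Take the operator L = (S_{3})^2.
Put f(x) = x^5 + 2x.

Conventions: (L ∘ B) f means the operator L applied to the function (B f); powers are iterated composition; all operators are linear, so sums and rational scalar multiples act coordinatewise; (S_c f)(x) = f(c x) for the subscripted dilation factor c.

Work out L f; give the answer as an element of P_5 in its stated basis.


S_{3} f = 243x^5 + 6x
S_{3} S_{3} f = 59049x^5 + 18x

the result is g(x) = 59049x^5 + 18x


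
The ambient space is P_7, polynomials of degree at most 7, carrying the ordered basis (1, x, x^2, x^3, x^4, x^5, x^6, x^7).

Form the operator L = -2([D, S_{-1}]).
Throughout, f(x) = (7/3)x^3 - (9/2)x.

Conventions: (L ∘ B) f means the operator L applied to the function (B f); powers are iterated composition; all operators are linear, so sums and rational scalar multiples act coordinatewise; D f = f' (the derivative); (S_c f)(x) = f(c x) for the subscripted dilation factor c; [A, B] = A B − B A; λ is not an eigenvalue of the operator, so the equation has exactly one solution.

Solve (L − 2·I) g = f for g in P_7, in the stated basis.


write g with unknown coordinates in the stated basis and equate coefficients in (L − 2·I) g = f
solving from the highest basis element down gives g = -(7/6)x^3 - 7x^2 + (121/4)x + 121/2
check: L g = -14x^2 + 56x + 121
so L g − 2·g = (7/3)x^3 - (9/2)x = f ✓

the image equals g(x) = -(7/6)x^3 - 7x^2 + (121/4)x + 121/2


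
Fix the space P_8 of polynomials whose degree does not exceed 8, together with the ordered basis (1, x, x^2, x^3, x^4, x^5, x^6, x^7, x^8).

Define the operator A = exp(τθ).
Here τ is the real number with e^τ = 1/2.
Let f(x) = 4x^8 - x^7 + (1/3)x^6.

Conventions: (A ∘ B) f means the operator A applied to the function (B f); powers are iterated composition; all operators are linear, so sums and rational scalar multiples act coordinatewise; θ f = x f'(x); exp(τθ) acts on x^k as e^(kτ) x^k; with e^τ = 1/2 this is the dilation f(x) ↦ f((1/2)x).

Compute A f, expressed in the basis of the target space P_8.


the image equals g(x) = (1/64)x^8 - (1/128)x^7 + (1/192)x^6

exp(τθ) x^k = e^(kτ) x^k; with e^τ = 1/2 this sends x^k to (1/2)^k x^k
x^6 ↦ 1/64 x^6
x^7 ↦ 1/128 x^7
x^8 ↦ 1/256 x^8
applying this coordinatewise to f: exp(τθ) f = (1/64)x^8 - (1/128)x^7 + (1/192)x^6


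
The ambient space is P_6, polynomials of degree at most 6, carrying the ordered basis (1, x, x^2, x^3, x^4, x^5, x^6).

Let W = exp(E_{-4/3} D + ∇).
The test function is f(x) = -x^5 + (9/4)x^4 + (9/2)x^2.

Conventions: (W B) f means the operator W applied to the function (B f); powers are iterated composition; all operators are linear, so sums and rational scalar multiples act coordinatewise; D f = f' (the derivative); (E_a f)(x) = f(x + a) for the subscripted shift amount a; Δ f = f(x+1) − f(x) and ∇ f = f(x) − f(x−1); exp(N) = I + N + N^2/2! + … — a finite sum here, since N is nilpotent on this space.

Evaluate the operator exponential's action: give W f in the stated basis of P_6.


the image equals g(x) = -x^5 - (31/4)x^4 + (44/3)x^3 + (257/3)x^2 - (2527/27)x - 4409/81

order-1 term: -10x^4 + (164/3)x^3 - (677/6)x^2 + (3440/27)x - 18431/324
order-2 term: -40x^3 + 274x^2 - 653x + 60457/108
order-3 term: -80x^2 + 512x - 2564/3
order-4 term: -80x + 988/3
order-5 term: -32
the series for exp(E_{-4/3} D + ∇) f terminates at order 5
exp(E_{-4/3} D + ∇) f = -x^5 - (31/4)x^4 + (44/3)x^3 + (257/3)x^2 - (2527/27)x - 4409/81


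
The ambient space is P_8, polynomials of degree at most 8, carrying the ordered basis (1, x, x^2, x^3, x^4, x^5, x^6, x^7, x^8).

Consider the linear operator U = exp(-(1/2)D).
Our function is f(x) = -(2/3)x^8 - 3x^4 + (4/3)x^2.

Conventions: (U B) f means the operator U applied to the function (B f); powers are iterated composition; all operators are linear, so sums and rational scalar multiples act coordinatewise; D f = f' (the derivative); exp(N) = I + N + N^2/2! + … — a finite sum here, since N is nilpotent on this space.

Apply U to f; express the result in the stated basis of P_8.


g(x) = -(2/3)x^8 + (8/3)x^7 - (14/3)x^6 + (14/3)x^5 - (71/12)x^4 + (43/6)x^3 - (83/24)x^2 + (5/24)x + 55/384

order-1 term: (8/3)x^7 + 6x^3 - (4/3)x
order-2 term: -(14/3)x^6 - (9/2)x^2 + 1/3
order-3 term: (14/3)x^5 + (3/2)x
order-4 term: -(35/12)x^4 - 3/16
order-5 term: (7/6)x^3
order-6 term: -(7/24)x^2
order-7 term: (1/24)x
order-8 term: -1/384
the series for exp(-(1/2)D) f terminates at order 8
exp(-(1/2)D) f = -(2/3)x^8 + (8/3)x^7 - (14/3)x^6 + (14/3)x^5 - (71/12)x^4 + (43/6)x^3 - (83/24)x^2 + (5/24)x + 55/384


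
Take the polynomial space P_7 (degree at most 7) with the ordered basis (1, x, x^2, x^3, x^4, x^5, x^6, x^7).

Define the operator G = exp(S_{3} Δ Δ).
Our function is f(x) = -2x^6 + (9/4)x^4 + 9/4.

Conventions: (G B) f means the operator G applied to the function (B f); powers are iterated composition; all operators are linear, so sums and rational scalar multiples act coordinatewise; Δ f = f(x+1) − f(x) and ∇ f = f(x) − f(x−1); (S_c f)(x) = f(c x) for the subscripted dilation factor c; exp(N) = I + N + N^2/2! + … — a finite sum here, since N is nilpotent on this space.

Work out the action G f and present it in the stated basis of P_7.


the image equals g(x) = -2x^6 - (19431/4)x^4 - 6480x^3 - 265977x^2 - 234198x - 928189/4

order-1 term: -4860x^4 - 6480x^3 - 3537x^2 - 918x - 185/2
order-2 term: -262440x^2 - 233280x - 56997
order-3 term: -174960
the series for exp(S_{3} Δ Δ) f terminates at order 3
exp(S_{3} Δ Δ) f = -2x^6 - (19431/4)x^4 - 6480x^3 - 265977x^2 - 234198x - 928189/4


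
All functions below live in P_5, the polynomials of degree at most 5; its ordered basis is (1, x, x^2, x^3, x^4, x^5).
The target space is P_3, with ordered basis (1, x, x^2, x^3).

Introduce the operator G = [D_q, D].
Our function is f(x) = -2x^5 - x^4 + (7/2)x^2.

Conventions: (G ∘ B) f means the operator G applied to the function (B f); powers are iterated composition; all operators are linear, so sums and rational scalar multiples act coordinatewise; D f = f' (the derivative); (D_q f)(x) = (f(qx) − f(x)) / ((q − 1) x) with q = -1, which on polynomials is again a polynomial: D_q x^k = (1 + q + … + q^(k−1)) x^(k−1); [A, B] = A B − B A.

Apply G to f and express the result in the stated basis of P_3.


D f = -10x^4 - 4x^3 + 7x
D_q D f = -4x^2 + 7
D_q f = -2x^4
D D_q f = -8x^3
[D_q, D] f = 8x^3 - 4x^2 + 7

the image equals g(x) = 8x^3 - 4x^2 + 7


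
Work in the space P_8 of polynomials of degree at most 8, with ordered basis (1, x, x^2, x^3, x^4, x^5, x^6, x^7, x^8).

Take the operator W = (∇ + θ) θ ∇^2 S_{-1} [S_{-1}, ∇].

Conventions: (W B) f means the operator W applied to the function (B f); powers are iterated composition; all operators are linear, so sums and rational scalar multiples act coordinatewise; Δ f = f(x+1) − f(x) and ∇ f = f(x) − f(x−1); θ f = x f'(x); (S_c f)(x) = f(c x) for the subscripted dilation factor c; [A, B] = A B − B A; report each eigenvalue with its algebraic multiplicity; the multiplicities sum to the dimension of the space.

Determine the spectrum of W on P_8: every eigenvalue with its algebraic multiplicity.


image of 1: 0
image of x: 0
image of x^2: 0
image of x^3: 0
image of x^4: 48x + 48
image of x^5: 480x^2 + 240x - 480
image of x^6: 2160x^3 - 720x^2 - 3960x + 3240
image of x^7: 6720x^4 - 8400x^3 - 10080x^2 + 32760x - 18480
image of x^8: 16800x^5 - 36960x^4 + 3360x^3 + 137760x^2 - 213024x + 96096
the matrix is upper triangular; its diagonal is (0, 0, 0, 0, 0, 0, 0, 0, 0)
for a triangular matrix the eigenvalues are the diagonal entries, with algebraic multiplicity their repetition count

λ = 0 (multiplicity 9)


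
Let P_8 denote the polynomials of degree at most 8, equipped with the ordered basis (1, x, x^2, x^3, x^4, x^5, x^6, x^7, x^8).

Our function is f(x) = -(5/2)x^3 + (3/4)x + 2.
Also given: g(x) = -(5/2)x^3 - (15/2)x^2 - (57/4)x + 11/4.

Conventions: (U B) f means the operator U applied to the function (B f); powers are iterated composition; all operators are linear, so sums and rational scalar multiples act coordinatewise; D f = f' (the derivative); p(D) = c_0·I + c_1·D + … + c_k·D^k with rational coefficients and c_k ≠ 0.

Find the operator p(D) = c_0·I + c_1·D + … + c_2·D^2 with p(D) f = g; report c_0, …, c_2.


p(D) = I + D + D^2, i.e. c_0 = 1, c_1 = 1, c_2 = 1

D^0 f = -(5/2)x^3 + (3/4)x + 2
D^1 f = -(15/2)x^2 + 3/4
D^2 f = -15x
matching coefficients of g against c_0 f + c_1 Df + … from the top degree down determines the c_i
solution: c_0 = 1, c_1 = 1, c_2 = 1


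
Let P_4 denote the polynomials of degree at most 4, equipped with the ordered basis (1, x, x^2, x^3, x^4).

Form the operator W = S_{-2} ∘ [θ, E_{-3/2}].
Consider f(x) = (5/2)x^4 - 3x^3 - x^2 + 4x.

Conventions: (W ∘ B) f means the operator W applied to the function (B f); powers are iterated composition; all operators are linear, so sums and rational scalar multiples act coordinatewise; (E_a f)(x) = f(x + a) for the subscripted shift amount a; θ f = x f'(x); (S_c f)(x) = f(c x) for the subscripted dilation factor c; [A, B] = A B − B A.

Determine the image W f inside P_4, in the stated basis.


E_{-3/2} f = (5/2)x^4 - 18x^3 + (185/4)x^2 - 47x + 465/32
θ E_{-3/2} f = 10x^4 - 54x^3 + (185/2)x^2 - 47x
θ f = 10x^4 - 9x^3 - 2x^2 + 4x
E_{-3/2} θ f = 10x^4 - 69x^3 + (347/2)x^2 - (743/4)x + 141/2
[θ, E_{-3/2}] f = 15x^3 - 81x^2 + (555/4)x - 141/2
S_{-2} [θ, E_{-3/2}] f = -120x^3 - 324x^2 - (555/2)x - 141/2

the image equals g(x) = -120x^3 - 324x^2 - (555/2)x - 141/2


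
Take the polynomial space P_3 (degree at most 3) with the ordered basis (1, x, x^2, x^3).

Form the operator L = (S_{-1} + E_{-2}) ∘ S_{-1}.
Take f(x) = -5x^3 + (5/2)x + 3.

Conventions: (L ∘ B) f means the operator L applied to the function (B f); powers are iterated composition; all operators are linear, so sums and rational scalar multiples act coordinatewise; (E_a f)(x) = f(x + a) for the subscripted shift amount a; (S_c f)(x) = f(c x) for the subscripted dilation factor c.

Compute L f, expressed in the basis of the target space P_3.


S_{-1} f = 5x^3 - (5/2)x + 3
S_{-1} S_{-1} f = -5x^3 + (5/2)x + 3
E_{-2} S_{-1} f = 5x^3 - 30x^2 + (115/2)x - 32
(S_{-1} + E_{-2}) S_{-1} f = -30x^2 + 60x - 29

the image equals g(x) = -30x^2 + 60x - 29


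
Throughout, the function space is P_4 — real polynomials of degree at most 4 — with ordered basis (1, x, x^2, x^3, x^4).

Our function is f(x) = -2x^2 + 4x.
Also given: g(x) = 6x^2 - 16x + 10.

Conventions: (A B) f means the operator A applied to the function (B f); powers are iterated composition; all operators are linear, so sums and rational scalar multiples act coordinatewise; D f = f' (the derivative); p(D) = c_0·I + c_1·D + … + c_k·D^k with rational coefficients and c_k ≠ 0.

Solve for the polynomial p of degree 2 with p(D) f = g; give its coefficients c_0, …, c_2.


D^0 f = -2x^2 + 4x
D^1 f = -4x + 4
D^2 f = -4
matching coefficients of g against c_0 f + c_1 Df + … from the top degree down determines the c_i
solution: c_0 = -3, c_1 = 1, c_2 = -3/2

p(D) = -3·I + D − (3/2)·D^2, i.e. c_0 = -3, c_1 = 1, c_2 = -3/2


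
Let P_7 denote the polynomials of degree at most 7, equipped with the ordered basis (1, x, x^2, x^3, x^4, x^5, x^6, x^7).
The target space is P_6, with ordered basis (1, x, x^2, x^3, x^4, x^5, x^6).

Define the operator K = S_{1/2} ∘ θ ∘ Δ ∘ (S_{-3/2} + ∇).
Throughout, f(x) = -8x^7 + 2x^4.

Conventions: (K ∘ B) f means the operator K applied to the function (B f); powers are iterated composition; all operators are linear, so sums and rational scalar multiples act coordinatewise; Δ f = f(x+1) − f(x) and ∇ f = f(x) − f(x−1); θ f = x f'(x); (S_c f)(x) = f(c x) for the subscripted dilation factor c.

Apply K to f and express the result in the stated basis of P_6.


S_{-3/2} f = (2187/16)x^7 + (81/8)x^4
∇ f = -56x^6 + 168x^5 - 280x^4 + 288x^3 - 180x^2 + 64x - 10
(S_{-3/2} + ∇) f = (2187/16)x^7 - 56x^6 + 168x^5 - (2159/8)x^4 + 288x^3 - 180x^2 + 64x - 10
Δ (S_{-3/2} + ∇) f = (15309/16)x^6 + (40551/16)x^5 + (76545/16)x^4 + (68233/16)x^3 + (47283/16)x^2 + (14165/16)x + 2413/16
θ Δ (S_{-3/2} + ∇) f = (45927/8)x^6 + (202755/16)x^5 + (76545/4)x^4 + (204699/16)x^3 + (47283/8)x^2 + (14165/16)x
S_{1/2} θ Δ (S_{-3/2} + ∇) f = (45927/512)x^6 + (202755/512)x^5 + (76545/64)x^4 + (204699/128)x^3 + (47283/32)x^2 + (14165/32)x

g(x) = (45927/512)x^6 + (202755/512)x^5 + (76545/64)x^4 + (204699/128)x^3 + (47283/32)x^2 + (14165/32)x


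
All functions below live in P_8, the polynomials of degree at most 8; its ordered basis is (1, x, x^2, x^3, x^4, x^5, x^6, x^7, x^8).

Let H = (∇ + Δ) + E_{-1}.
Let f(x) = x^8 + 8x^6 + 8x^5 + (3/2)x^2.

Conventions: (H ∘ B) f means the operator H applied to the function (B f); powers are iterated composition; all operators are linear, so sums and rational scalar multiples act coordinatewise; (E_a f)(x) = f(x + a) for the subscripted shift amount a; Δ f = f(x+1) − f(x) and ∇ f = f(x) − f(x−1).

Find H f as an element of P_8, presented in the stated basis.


∇ f = 8x^7 - 28x^6 + 104x^5 - 150x^4 + 136x^3 - 68x^2 + 19x - 5/2
Δ f = 8x^7 + 28x^6 + 104x^5 + 230x^4 + 296x^3 + 228x^2 + 99x + 37/2
(∇ + Δ) f = 16x^7 + 208x^5 + 80x^4 + 432x^3 + 160x^2 + 118x + 16
E_{-1} f = x^8 - 8x^7 + 36x^6 - 96x^5 + 150x^4 - 136x^3 + (139/2)x^2 - 19x + 5/2
((∇ + Δ) + E_{-1}) f = x^8 + 8x^7 + 36x^6 + 112x^5 + 230x^4 + 296x^3 + (459/2)x^2 + 99x + 37/2

the result is g(x) = x^8 + 8x^7 + 36x^6 + 112x^5 + 230x^4 + 296x^3 + (459/2)x^2 + 99x + 37/2


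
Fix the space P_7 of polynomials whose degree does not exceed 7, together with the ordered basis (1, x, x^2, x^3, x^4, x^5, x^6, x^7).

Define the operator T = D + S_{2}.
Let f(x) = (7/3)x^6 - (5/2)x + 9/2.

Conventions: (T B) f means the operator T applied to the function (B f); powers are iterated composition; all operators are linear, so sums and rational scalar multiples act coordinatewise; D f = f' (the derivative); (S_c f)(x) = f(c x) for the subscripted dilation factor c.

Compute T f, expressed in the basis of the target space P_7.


D f = 14x^5 - 5/2
S_{2} f = (448/3)x^6 - 5x + 9/2
(D + S_{2}) f = (448/3)x^6 + 14x^5 - 5x + 2

g(x) = (448/3)x^6 + 14x^5 - 5x + 2


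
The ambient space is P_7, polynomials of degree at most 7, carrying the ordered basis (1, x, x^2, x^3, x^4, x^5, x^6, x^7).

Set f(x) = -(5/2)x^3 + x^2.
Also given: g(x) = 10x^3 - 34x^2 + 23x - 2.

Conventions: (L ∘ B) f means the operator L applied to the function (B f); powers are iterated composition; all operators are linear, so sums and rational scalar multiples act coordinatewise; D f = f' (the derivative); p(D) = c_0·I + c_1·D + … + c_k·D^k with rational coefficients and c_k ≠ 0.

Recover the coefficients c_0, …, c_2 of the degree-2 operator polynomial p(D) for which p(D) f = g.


D^0 f = -(5/2)x^3 + x^2
D^1 f = -(15/2)x^2 + 2x
D^2 f = -15x + 2
matching coefficients of g against c_0 f + c_1 Df + … from the top degree down determines the c_i
solution: c_0 = -4, c_1 = 4, c_2 = -1

c_0 = -4, c_1 = 4, c_2 = -1


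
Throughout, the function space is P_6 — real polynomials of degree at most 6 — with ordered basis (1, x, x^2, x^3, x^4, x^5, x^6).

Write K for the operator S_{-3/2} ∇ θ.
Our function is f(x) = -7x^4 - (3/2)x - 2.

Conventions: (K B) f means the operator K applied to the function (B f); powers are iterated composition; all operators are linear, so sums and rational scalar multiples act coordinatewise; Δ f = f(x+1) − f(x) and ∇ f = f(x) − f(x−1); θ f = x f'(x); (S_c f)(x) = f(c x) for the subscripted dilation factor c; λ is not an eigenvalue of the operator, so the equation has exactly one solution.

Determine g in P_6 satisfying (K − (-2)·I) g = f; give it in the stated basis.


g(x) = -(7/2)x^4 - (189/2)x^3 + (13797/16)x^2 + (50913/16)x - 19039/32

write g with unknown coordinates in the stated basis and equate coefficients in (K − (-2)·I) g = f
solving from the highest basis element down gives g = -(7/2)x^4 - (189/2)x^3 + (13797/16)x^2 + (50913/16)x - 19039/32
check: K g = 189x^3 - (13797/8)x^2 - (50925/8)x + 19007/16
so K g − (-2)·g = -7x^4 - (3/2)x - 2 = f ✓


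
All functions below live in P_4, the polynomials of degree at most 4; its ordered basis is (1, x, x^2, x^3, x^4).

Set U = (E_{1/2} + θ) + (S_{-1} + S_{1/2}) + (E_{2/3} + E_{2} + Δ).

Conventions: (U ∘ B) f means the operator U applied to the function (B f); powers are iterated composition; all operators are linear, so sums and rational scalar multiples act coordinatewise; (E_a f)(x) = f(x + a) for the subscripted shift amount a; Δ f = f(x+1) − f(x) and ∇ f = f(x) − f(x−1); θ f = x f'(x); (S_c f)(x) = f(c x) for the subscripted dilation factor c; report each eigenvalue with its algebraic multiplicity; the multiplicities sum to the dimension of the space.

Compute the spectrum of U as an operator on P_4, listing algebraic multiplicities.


λ = 7/2 (multiplicity 1), λ = 5 (multiplicity 1), λ = 41/8 (multiplicity 1), λ = 25/4 (multiplicity 1), λ = 129/16 (multiplicity 1)

image of 1: 5
image of x: (7/2)x + 25/6
image of x^2: (25/4)x^2 + (25/3)x + 205/36
image of x^3: (41/8)x^3 + (25/2)x^2 + (205/12)x + 2035/216
image of x^4: (129/16)x^4 + (50/3)x^3 + (205/6)x^2 + (2035/54)x + 22369/1296
the matrix is upper triangular; its diagonal is (5, 7/2, 25/4, 41/8, 129/16)
for a triangular matrix the eigenvalues are the diagonal entries, with algebraic multiplicity their repetition count
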